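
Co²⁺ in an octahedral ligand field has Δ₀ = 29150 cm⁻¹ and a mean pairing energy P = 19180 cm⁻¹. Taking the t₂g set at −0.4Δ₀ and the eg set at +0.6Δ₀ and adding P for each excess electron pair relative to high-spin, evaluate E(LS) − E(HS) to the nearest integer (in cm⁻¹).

-9970

Co sits in group 9; removing 2 electrons leaves Co²⁺ with 9 − 2 = 7 d electrons.
In the high-spin limit (t₂g⁵ eg²) the orbital term is -0.8Δ₀ = -23320 cm⁻¹, with no excess pairing.
For low-spin the configuration is t₂g⁶ eg¹: orbital energy -1.8 × 29150 = -52470 cm⁻¹, and 1 additional pair relative to high-spin adds 19180 cm⁻¹, giving -33290 cm⁻¹.
The difference is -33290 − (-23320) = -9970 cm⁻¹, so low-spin lies lower.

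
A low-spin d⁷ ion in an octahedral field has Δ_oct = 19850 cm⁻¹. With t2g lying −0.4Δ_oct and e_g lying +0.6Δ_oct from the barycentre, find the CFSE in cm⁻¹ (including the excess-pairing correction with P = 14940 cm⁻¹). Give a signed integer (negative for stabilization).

The d⁷ electrons fill as t2g^6 e_g^1.
The orbital stabilization is -1.8Δ_oct = -1.8 × 19850 = -35730 cm⁻¹.
Pairing penalty: 3 pairs vs 2 in the high-spin reference → 1 extra × P = 14940 cm⁻¹.
Net CFSE = -35730 + 14940 = -20790 cm⁻¹.

-20790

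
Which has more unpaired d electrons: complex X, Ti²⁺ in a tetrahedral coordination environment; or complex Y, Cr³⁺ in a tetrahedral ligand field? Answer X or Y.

Y

X: Ti is in group 4, so Ti²⁺ is d² (4 − 2 = 2); Tetrahedral fields are weak (Δₜ ≈ 4/9 Δₒ), so electrons fill high-spin; e² t₂⁰ → 2 unpaired.
Y: Cr sits in group 6; removing 3 electrons leaves Cr³⁺ with 6 − 3 = 3 d electrons; Tetrahedral fields are weak (Δₜ ≈ 4/9 Δₒ), so electrons fill high-spin; e^2 t2^1 → 3 unpaired.
So Y has more unpaired electrons.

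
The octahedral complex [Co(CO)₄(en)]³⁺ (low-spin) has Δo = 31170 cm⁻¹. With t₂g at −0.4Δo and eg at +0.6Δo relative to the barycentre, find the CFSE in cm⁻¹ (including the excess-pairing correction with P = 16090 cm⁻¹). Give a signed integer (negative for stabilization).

-42628

Ligand charges: 4×(+0) from CO and 1×(+0) from en sum to +0; with overall charge +3, Co is +3.
Co sits in group 9; removing 3 electrons leaves Co³⁺ with 9 − 3 = 6 d electrons.
The d⁶ electrons fill as t₂g⁶ eg⁰.
The orbital stabilization is -2.4Δo = -2.4 × 31170 = -74808 cm⁻¹.
Relative to high-spin t₂g⁴ eg² (1 paired), the low-spin configuration has 2 additional pairs, contributing +2 × 16090 = +32180 cm⁻¹.
Combining: -74808 + 32180 = -42628 cm⁻¹.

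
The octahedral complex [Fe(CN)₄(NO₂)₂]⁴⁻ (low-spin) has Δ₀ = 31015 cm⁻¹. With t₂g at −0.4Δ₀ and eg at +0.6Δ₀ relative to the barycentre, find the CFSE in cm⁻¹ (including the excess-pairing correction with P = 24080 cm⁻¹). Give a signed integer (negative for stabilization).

-26276

Ligand charges: 4×(-1) from CN⁻ and 2×(-1) from NO₂⁻ sum to -6; with overall charge -4, Fe is +2.
Fe²⁺: group 8, so d-count = 8 − 2 = 6.
Configuration: t₂g⁶ eg⁰.
The orbital stabilization is -2.4Δ₀ = -2.4 × 31015 = -74436 cm⁻¹.
Pairing penalty: 3 pairs vs 1 in the high-spin reference → 2 extra × P = 48160 cm⁻¹.
Combining: -74436 + 48160 = -26276 cm⁻¹.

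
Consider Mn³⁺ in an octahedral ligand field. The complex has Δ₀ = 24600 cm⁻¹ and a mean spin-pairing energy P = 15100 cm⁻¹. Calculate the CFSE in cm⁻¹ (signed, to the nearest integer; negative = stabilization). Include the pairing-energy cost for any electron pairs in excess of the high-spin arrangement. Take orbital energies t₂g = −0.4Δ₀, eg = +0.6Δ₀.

Mn sits in group 7; removing 3 electrons leaves Mn³⁺ with 7 − 3 = 4 d electrons.
With Δ₀ > P the complex is low-spin.
Filling d⁴ accordingly: t₂g⁴ eg⁰.
Orbital CFSE = -1.6Δ₀ = -1.6 × 24600 = -39360 cm⁻¹.
Excess pairs vs high-spin: 1 − 0 = 1; pairing cost = +15100 cm⁻¹.
Net CFSE = -39360 + 15100 = -24260 cm⁻¹.

-24260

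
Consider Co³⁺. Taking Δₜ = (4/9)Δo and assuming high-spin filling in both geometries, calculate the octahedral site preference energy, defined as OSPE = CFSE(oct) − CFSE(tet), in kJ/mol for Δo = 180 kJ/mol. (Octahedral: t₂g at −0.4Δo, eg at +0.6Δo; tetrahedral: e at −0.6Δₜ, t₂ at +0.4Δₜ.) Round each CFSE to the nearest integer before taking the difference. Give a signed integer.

Group 9 minus oxidation state +3 gives a d⁶ configuration for Co³⁺.
Octahedral (high-spin): t2g^4 e_g^2, CFSE = 4(−0.4) + 2(+0.6) = -0.4Δo = -0.4 × 180 = -72 kJ/mol.
In a tetrahedral site the filling is e^3 t2^3: CFSE(tet) = -0.6Δₜ = -0.6 × (4/9)(180) = -48 kJ/mol.
Subtracting, OSPE = -72 − (-48) = -24 kJ/mol.

-24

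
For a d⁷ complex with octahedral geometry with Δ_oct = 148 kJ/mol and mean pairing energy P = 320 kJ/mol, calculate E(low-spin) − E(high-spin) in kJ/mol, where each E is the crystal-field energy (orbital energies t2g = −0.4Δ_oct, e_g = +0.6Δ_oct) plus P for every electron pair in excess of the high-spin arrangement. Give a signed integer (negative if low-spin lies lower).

In the high-spin limit (t2g^5 e_g^2) the orbital term is -0.8Δ_oct = -118 kJ/mol, with no excess pairing.
For low-spin the configuration is t2g^6 e_g^1: orbital energy -1.8 × 148 = -266 kJ/mol, and 1 additional pair relative to high-spin adds 320 kJ/mol, giving 54 kJ/mol.
Thus E(LS) − E(HS) = 172 kJ/mol.

172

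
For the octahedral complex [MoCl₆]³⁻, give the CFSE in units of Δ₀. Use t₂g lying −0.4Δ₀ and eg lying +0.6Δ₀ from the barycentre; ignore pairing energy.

Each Cl⁻ contributes -1; 6 × (-1) = -6. With overall charge -3, Mo is in the +3 oxidation state.
Mo³⁺: group 6, so d-count = 6 − 3 = 3.
Configuration: t₂g³ eg⁰.
CFSE = 3(-0.4Δ₀) + 0(0.6Δ₀) = -1.2Δ₀ + 0.0Δ₀ = -1.2Δ₀.

-1.2 Δ₀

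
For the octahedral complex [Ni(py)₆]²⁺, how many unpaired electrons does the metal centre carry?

py is neutral, so the +2 overall charge sits on Ni: oxidation state +2.
Ni sits in group 10; removing 2 electrons leaves Ni²⁺ with 10 − 2 = 8 d electrons.
Configuration: t₂g⁶ eg², giving 2 unpaired electrons.

2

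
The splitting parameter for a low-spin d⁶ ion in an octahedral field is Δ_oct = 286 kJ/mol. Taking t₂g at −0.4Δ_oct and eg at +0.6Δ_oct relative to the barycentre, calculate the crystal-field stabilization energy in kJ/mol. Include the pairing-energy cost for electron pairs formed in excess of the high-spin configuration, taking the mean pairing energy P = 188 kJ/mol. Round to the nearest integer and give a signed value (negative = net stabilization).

Configuration: t₂g⁶ eg⁰.
Orbital CFSE = 6(-0.4) + 0(0.6) = -2.4Δ_oct = -2.4 × 286 = -686 kJ/mol.
High-spin d⁶ would be t₂g⁴ eg² with 1 pair; low-spin has 3, so 2 excess pairs cost +2P = +376 kJ/mol.
Net CFSE = -686 + 376 = -310 kJ/mol.

-310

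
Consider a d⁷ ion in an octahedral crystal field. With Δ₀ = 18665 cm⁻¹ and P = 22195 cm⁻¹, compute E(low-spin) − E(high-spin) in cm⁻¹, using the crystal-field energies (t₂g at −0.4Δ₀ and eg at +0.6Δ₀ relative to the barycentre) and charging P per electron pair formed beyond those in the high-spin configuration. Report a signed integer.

In the high-spin limit (t₂g⁵ eg²) the orbital term is -0.8Δ₀ = -14932 cm⁻¹, with no excess pairing.
Low-spin: t₂g⁶ eg¹, orbital CFSE = -1.8Δ₀ = -33597 cm⁻¹; plus 1 excess pair × P = +22195 cm⁻¹; total -11402 cm⁻¹.
E(LS) − E(HS) = -11402 − (-14932) = 3530 cm⁻¹.

3530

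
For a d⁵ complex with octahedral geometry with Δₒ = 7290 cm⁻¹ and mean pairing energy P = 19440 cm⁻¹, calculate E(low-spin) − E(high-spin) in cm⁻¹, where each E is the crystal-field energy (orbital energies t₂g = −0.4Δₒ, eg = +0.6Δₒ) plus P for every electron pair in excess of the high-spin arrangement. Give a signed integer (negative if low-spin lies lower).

24300

High-spin d⁵ fills as t₂g³ eg² with CFSE 3(−0.4) + 2(+0.6) = 0.0Δₒ = 0 cm⁻¹.
For low-spin the configuration is t₂g⁵ eg⁰: orbital energy -2.0 × 7290 = -14580 cm⁻¹, and 2 additional pairs relative to high-spin add 38880 cm⁻¹, giving 24300 cm⁻¹.
E(LS) − E(HS) = 24300 − (0) = 24300 cm⁻¹.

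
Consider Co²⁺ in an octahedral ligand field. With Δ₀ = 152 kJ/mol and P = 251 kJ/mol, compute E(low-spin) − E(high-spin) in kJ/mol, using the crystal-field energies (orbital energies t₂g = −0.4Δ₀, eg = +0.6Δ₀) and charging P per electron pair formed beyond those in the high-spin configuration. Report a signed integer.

Co sits in group 9; removing 2 electrons leaves Co²⁺ with 9 − 2 = 7 d electrons.
In the high-spin limit (t₂g⁵ eg²) the orbital term is -0.8Δ₀ = -122 kJ/mol, with no excess pairing.
Low-spin t₂g⁶ eg¹ gives -1.8Δ₀ = -274 kJ/mol, but forming 1 extra pair costs 1P = 251 kJ/mol, so E(LS) = -274 + 251 = -23 kJ/mol.
E(LS) − E(HS) = -23 − (-122) = 99 kJ/mol.

99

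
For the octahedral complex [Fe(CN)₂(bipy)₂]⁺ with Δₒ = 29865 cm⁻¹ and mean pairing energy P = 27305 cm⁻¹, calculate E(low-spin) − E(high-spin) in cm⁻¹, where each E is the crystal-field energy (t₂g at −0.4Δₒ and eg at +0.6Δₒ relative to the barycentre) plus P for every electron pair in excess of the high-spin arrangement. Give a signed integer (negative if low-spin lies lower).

Ligand charges: 2×(-1) from CN⁻ and 2×(+0) from bipy sum to -2; with overall charge +1, Fe is +3.
Fe is in group 8, so Fe³⁺ is d⁵ (8 − 3 = 5).
High-spin d⁵ fills as t₂g³ eg² with CFSE 3(−0.4) + 2(+0.6) = 0.0Δₒ = 0 cm⁻¹.
Low-spin t₂g⁵ eg⁰ gives -2.0Δₒ = -59730 cm⁻¹, but forming 2 extra pairs costs 2P = 54610 cm⁻¹, so E(LS) = -59730 + 54610 = -5120 cm⁻¹.
The difference is -5120 − (0) = -5120 cm⁻¹, so low-spin lies lower.

-5120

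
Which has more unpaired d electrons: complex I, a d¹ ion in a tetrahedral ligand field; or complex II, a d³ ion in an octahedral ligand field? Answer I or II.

II

I: Tetrahedral fields are weak (Δₜ ≈ 4/9 Δₒ), so electrons fill high-spin; e¹ t₂⁰ → 1 unpaired.
II: For octahedral d³ the high- and low-spin configurations coincide; t2g^3 e_g^0 → 3 unpaired.
So II has more unpaired electrons.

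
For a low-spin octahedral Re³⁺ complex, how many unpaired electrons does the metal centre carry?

Re sits in group 7; removing 3 electrons leaves Re³⁺ with 7 − 3 = 4 d electrons.
Configuration: t₂g⁴ eg⁰, giving 2 unpaired electrons.

2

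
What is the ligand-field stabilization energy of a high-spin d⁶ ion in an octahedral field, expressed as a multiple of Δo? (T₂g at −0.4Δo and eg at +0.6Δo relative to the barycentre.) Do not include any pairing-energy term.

-0.4 Δo

Configuration: t₂g⁴ eg².
CFSE = 4(-0.4Δo) + 2(0.6Δo) = -1.6Δo + 1.2Δo = -0.4Δo.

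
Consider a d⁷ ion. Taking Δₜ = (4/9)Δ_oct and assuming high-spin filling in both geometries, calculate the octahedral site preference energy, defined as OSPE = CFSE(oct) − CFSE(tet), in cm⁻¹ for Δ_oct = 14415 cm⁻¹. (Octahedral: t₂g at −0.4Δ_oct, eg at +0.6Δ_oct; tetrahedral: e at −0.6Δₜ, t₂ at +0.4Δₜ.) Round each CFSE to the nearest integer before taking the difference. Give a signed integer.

-3844

Octahedral (high-spin): t₂g⁵ eg², CFSE = 5(−0.4) + 2(+0.6) = -0.8Δ_oct = -0.8 × 14415 = -11532 cm⁻¹.
Tetrahedral e⁴ t₂³ gives -1.2Δₜ = -1.2 × (4/9) × 14415 = -7688 cm⁻¹.
OSPE = CFSE(oct) − CFSE(tet) = -11532 − (-7688) = -3844 cm⁻¹.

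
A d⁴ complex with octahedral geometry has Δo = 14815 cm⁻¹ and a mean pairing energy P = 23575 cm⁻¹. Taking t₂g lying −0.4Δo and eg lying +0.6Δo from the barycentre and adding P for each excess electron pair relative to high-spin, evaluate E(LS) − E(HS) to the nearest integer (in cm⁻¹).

High-spin d⁴ fills as t₂g³ eg¹ with CFSE 3(−0.4) + 1(+0.6) = -0.6Δo = -8889 cm⁻¹.
Low-spin t₂g⁴ eg⁰ gives -1.6Δo = -23704 cm⁻¹, but forming 1 extra pair costs 1P = 23575 cm⁻¹, so E(LS) = -23704 + 23575 = -129 cm⁻¹.
E(LS) − E(HS) = -129 − (-8889) = 8760 cm⁻¹.

8760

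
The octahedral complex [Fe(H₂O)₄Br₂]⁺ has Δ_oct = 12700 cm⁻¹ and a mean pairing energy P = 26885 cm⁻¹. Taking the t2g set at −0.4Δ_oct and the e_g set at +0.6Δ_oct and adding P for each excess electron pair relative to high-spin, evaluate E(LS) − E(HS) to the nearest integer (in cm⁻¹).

28370

Ligand charges: 4×(+0) from H₂O and 2×(-1) from Br⁻ sum to -2; with overall charge +1, Fe is +3.
Group 8 minus oxidation state +3 gives a d⁵ configuration for Fe³⁺.
High-spin: t2g^3 e_g^2, CFSE = 0.0Δ_oct = 0 cm⁻¹.
Low-spin: t2g^5 e_g^0, orbital CFSE = -2.0Δ_oct = -25400 cm⁻¹; plus 2 excess pairs × P = +53770 cm⁻¹; total 28370 cm⁻¹.
E(LS) − E(HS) = 28370 − (0) = 28370 cm⁻¹.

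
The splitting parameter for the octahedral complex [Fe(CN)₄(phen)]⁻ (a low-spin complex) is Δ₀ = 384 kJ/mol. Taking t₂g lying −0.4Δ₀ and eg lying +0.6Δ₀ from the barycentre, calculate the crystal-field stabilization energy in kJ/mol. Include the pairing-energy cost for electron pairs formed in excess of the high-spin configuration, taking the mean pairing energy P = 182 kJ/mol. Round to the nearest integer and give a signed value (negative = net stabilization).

-404

Ligand charges: 4×(-1) from CN⁻ and 1×(+0) from phen sum to -4; with overall charge -1, Fe is +3.
Fe is in group 8, so Fe³⁺ is d⁵ (8 − 3 = 5).
Electron filling gives t₂g⁵ eg⁰.
CFSE(orbital) = 5×(-0.4Δ₀) + 0×(0.6Δ₀) = -2.0Δ₀; with Δ₀ = 384 kJ/mol that is -768 kJ/mol.
Pairing penalty: 2 pairs vs 0 in the high-spin reference → 2 extra × P = 364 kJ/mol.
Overall CFSE = -768 + 364 = -404 kJ/mol.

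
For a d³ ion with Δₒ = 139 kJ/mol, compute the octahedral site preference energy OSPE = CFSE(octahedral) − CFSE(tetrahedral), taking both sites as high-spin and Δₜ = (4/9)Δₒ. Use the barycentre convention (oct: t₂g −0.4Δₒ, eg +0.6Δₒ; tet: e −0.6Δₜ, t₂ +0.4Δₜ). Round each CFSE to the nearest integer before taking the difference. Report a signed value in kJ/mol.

Octahedral (high-spin): t₂g³ eg⁰, CFSE = 3(−0.4) + 0(+0.6) = -1.2Δₒ = -1.2 × 139 = -167 kJ/mol.
Tetrahedral e² t₂¹ gives -0.8Δₜ = -0.8 × (4/9) × 139 = -49 kJ/mol.
OSPE = -167 − (-49) = -118 kJ/mol.

-118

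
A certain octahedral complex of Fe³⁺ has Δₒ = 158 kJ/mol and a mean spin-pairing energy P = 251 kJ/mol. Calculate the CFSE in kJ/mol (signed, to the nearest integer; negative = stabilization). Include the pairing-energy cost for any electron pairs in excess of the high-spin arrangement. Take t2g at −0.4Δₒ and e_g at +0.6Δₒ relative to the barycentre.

0

Fe sits in group 8; removing 3 electrons leaves Fe³⁺ with 8 − 3 = 5 d electrons.
Since Δₒ = 158 kJ/mol < P = 251 kJ/mol, the complex adopts the high-spin configuration.
Filling d⁵ accordingly: t2g^3 e_g^2.
Orbital CFSE = 0.0Δₒ = 0.0 × 158 = 0 kJ/mol.
High-spin has no excess pairs, so no pairing correction applies.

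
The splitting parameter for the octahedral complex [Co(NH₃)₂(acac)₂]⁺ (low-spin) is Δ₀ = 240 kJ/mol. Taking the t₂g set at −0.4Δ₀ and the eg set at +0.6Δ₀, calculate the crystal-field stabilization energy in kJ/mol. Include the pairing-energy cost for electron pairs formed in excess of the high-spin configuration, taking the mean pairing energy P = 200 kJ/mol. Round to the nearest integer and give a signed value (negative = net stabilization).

Ligand charges: 2×(+0) from NH₃ and 2×(-1) from acac⁻ sum to -2; with overall charge +1, Co is +3.
Co is in group 9, so Co³⁺ is d⁶ (9 − 3 = 6).
The d⁶ electrons fill as t₂g⁶ eg⁰.
Orbital CFSE = 6(-0.4) + 0(0.6) = -2.4Δ₀ = -2.4 × 240 = -576 kJ/mol.
Pairing penalty: 3 pairs vs 1 in the high-spin reference → 2 extra × P = 400 kJ/mol.
Combining: -576 + 400 = -176 kJ/mol.

-176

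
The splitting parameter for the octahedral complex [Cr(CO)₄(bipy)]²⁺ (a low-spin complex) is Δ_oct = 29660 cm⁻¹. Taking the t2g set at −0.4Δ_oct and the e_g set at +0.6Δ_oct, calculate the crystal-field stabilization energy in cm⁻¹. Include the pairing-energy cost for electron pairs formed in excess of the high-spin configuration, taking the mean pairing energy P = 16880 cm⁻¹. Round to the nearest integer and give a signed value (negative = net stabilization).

Ligand charges: 4×(+0) from CO and 1×(+0) from bipy sum to +0; with overall charge +2, Cr is +2.
Cr²⁺: group 6, so d-count = 6 − 2 = 4.
Electron filling gives t2g^4 e_g^0.
The orbital stabilization is -1.6Δ_oct = -1.6 × 29660 = -47456 cm⁻¹.
High-spin d⁴ would be t2g^3 e_g^1 with 0 pairs; low-spin has 1, so 1 excess pair costs +1P = +16880 cm⁻¹.
Net CFSE = -47456 + 16880 = -30576 cm⁻¹.

-30576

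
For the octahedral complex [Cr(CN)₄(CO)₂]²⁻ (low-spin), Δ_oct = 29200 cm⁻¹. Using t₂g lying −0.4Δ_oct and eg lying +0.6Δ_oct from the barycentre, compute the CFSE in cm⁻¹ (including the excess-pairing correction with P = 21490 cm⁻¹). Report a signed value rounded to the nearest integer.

-25230

Ligand charges: 4×(-1) from CN⁻ and 2×(+0) from CO sum to -4; with overall charge -2, Cr is +2.
Cr sits in group 6; removing 2 electrons leaves Cr²⁺ with 6 − 2 = 4 d electrons.
Electron filling gives t₂g⁴ eg⁰.
The orbital stabilization is -1.6Δ_oct = -1.6 × 29200 = -46720 cm⁻¹.
Pairing penalty: 1 pair vs 0 in the high-spin reference → 1 extra × P = 21490 cm⁻¹.
Net CFSE = -46720 + 21490 = -25230 cm⁻¹.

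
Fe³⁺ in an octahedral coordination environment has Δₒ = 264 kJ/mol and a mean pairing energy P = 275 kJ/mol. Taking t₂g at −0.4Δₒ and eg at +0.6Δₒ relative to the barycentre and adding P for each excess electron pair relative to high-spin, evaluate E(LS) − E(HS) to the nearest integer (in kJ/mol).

Group 8 minus oxidation state +3 gives a d⁵ configuration for Fe³⁺.
In the high-spin limit (t₂g³ eg²) the orbital term is 0.0Δₒ = 0 kJ/mol, with no excess pairing.
Low-spin: t₂g⁵ eg⁰, orbital CFSE = -2.0Δₒ = -528 kJ/mol; plus 2 excess pairs × P = +550 kJ/mol; total 22 kJ/mol.
E(LS) − E(HS) = 22 − (0) = 22 kJ/mol.

22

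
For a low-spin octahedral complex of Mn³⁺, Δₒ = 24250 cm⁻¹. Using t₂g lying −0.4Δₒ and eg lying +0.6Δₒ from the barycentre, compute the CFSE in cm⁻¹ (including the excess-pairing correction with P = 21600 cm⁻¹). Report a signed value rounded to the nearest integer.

Mn sits in group 7; removing 3 electrons leaves Mn³⁺ with 7 − 3 = 4 d electrons.
Configuration: t₂g⁴ eg⁰.
The orbital stabilization is -1.6Δₒ = -1.6 × 24250 = -38800 cm⁻¹.
Relative to high-spin t₂g³ eg¹ (0 paired), the low-spin configuration has 1 additional pair, contributing +1 × 21600 = +21600 cm⁻¹.
Net CFSE = -38800 + 21600 = -17200 cm⁻¹.

-17200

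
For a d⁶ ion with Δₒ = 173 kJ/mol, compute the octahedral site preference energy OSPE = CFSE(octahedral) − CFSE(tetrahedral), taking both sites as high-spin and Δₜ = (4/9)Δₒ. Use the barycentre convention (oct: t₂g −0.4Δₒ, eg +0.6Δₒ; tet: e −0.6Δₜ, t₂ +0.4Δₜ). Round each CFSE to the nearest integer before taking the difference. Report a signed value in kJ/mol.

Octahedral high-spin t₂g⁴ eg²: CFSE = -0.4 × 173 = -69 kJ/mol.
In a tetrahedral site the filling is e³ t₂³: CFSE(tet) = -0.6Δₜ = -0.6 × (4/9)(173) = -46 kJ/mol.
OSPE = CFSE(oct) − CFSE(tet) = -69 − (-46) = -23 kJ/mol.

-23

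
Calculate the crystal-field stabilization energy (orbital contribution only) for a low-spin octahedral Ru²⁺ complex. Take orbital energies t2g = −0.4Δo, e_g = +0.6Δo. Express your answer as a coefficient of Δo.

-2.4 Δo

Ru sits in group 8; removing 2 electrons leaves Ru²⁺ with 8 − 2 = 6 d electrons.
Configuration: t2g^6 e_g^0.
CFSE = 6(-0.4Δo) + 0(0.6Δo) = -2.4Δo + 0.0Δo = -2.4Δo.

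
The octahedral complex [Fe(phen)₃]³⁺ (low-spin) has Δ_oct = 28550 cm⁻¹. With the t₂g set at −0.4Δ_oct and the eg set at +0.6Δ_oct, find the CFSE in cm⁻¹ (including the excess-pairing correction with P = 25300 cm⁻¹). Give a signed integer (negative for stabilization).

phen is neutral, so the +3 overall charge sits on Fe: oxidation state +3.
Fe sits in group 8; removing 3 electrons leaves Fe³⁺ with 8 − 3 = 5 d electrons.
The d⁵ electrons fill as t₂g⁵ eg⁰.
Orbital CFSE = 5(-0.4) + 0(0.6) = -2.0Δ_oct = -2.0 × 28550 = -57100 cm⁻¹.
Pairing penalty: 2 pairs vs 0 in the high-spin reference → 2 extra × P = 50600 cm⁻¹.
Net CFSE = -57100 + 50600 = -6500 cm⁻¹.

-6500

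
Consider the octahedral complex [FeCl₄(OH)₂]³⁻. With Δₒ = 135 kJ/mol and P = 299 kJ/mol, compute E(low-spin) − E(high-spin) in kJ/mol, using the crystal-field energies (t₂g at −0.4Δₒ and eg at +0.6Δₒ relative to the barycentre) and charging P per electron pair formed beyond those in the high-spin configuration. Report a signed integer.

328

Ligand charges: 4×(-1) from Cl⁻ and 2×(-1) from OH⁻ sum to -6; with overall charge -3, Fe is +3.
Fe³⁺: group 8, so d-count = 8 − 3 = 5.
High-spin: t₂g³ eg², CFSE = 0.0Δₒ = 0 kJ/mol.
Low-spin: t₂g⁵ eg⁰, orbital CFSE = -2.0Δₒ = -270 kJ/mol; plus 2 excess pairs × P = +598 kJ/mol; total 328 kJ/mol.
E(LS) − E(HS) = 328 − (0) = 328 kJ/mol.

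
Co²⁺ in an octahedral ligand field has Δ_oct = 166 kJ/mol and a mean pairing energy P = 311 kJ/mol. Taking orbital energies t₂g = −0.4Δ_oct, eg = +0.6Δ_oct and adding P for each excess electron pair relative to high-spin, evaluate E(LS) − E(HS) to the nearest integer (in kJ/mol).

145

Group 9 minus oxidation state +2 gives a d⁷ configuration for Co²⁺.
In the high-spin limit (t₂g⁵ eg²) the orbital term is -0.8Δ_oct = -133 kJ/mol, with no excess pairing.
For low-spin the configuration is t₂g⁶ eg¹: orbital energy -1.8 × 166 = -299 kJ/mol, and 1 additional pair relative to high-spin adds 311 kJ/mol, giving 12 kJ/mol.
Thus E(LS) − E(HS) = 145 kJ/mol.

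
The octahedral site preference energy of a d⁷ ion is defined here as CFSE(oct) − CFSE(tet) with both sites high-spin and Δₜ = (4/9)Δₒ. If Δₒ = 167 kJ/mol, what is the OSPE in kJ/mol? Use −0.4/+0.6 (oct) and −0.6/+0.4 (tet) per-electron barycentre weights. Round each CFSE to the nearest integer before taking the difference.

In an octahedral site d⁷ (HS) is t₂g⁵ eg², giving CFSE(oct) = -0.8Δₒ = -134 kJ/mol.
Tetrahedral: e⁴ t₂³, CFSE = 4(−0.6) + 3(+0.4) = -1.2Δₜ = -1.2 × (4/9) × 167 = -89 kJ/mol.
Subtracting, OSPE = -134 − (-89) = -45 kJ/mol.

-45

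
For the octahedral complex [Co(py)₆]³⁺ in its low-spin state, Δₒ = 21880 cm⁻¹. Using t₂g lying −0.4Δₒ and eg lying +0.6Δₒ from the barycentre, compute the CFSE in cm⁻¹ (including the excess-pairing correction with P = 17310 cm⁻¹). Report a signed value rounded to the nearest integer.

-17892

py is neutral, so the +3 overall charge sits on Co: oxidation state +3.
Group 9 minus oxidation state +3 gives a d⁶ configuration for Co³⁺.
Configuration: t₂g⁶ eg⁰.
The orbital stabilization is -2.4Δₒ = -2.4 × 21880 = -52512 cm⁻¹.
Relative to high-spin t₂g⁴ eg² (1 paired), the low-spin configuration has 2 additional pairs, contributing +2 × 17310 = +34620 cm⁻¹.
Overall CFSE = -52512 + 34620 = -17892 cm⁻¹.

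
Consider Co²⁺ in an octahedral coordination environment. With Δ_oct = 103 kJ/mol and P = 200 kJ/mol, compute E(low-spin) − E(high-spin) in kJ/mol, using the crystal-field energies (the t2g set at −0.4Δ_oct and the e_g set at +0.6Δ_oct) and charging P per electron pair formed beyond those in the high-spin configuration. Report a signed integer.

Co is in group 9, so Co²⁺ is d⁷ (9 − 2 = 7).
High-spin: t2g^5 e_g^2, CFSE = -0.8Δ_oct = -82 kJ/mol.
Low-spin: t2g^6 e_g^1, orbital CFSE = -1.8Δ_oct = -185 kJ/mol; plus 1 excess pair × P = +200 kJ/mol; total 15 kJ/mol.
E(LS) − E(HS) = 15 − (-82) = 97 kJ/mol.

97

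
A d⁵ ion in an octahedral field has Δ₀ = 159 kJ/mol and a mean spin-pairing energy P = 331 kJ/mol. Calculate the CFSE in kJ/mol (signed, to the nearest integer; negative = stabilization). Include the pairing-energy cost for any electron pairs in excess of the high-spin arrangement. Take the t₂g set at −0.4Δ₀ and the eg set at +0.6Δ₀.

With Δ₀ < P the complex is high-spin.
Configuration: t₂g³ eg².
Orbital CFSE = 0.0Δ₀ = 0.0 × 159 = 0 kJ/mol.
High-spin has no excess pairs, so no pairing correction applies.

0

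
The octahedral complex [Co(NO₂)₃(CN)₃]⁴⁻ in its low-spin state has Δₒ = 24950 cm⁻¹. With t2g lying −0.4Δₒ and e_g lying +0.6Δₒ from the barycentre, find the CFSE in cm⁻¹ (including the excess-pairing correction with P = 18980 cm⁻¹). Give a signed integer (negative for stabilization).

Ligand charges: 3×(-1) from NO₂⁻ and 3×(-1) from CN⁻ sum to -6; with overall charge -4, Co is +2.
Co²⁺: group 9, so d-count = 9 − 2 = 7.
Electron filling gives t2g^6 e_g^1.
The orbital stabilization is -1.8Δₒ = -1.8 × 24950 = -44910 cm⁻¹.
High-spin d⁷ would be t2g^5 e_g^2 with 2 pairs; low-spin has 3, so 1 excess pair costs +1P = +18980 cm⁻¹.
Combining: -44910 + 18980 = -25930 cm⁻¹.

-25930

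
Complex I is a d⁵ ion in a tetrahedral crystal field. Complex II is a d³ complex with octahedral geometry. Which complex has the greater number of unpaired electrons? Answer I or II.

I: Tetrahedral splitting is small, so the complex is high-spin; e² t₂³ → 5 unpaired.
II: t₂g³ eg⁰ → 3 unpaired.
So I has more unpaired electrons.

I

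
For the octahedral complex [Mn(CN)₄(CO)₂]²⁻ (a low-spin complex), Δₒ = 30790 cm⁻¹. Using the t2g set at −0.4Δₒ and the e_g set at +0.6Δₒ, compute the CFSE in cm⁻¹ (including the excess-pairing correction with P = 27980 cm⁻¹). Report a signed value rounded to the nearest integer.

-5620

Ligand charges: 4×(-1) from CN⁻ and 2×(+0) from CO sum to -4; with overall charge -2, Mn is +2.
Mn sits in group 7; removing 2 electrons leaves Mn²⁺ with 7 − 2 = 5 d electrons.
Configuration: t2g^5 e_g^0.
The orbital stabilization is -2.0Δₒ = -2.0 × 30790 = -61580 cm⁻¹.
Pairing penalty: 2 pairs vs 0 in the high-spin reference → 2 extra × P = 55960 cm⁻¹.
Overall CFSE = -61580 + 55960 = -5620 cm⁻¹.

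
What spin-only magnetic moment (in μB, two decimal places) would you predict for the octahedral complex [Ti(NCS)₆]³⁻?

1.73 μB

Each NCS⁻ contributes -1; 6 × (-1) = -6. With overall charge -3, Ti is in the +3 oxidation state.
Group 4 minus oxidation state +3 gives a d¹ configuration for Ti³⁺.
Configuration: t2g^1 e_g^0 → 1 unpaired electron.
μ(spin-only) = √[1(1+2)] = √3 ≈ 1.73 μB.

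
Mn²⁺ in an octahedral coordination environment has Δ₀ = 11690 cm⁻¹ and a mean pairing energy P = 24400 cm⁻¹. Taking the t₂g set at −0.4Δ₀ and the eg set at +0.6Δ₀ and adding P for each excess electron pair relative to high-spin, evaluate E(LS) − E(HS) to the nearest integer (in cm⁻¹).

Mn²⁺: group 7, so d-count = 7 − 2 = 5.
High-spin: t₂g³ eg², CFSE = 0.0Δ₀ = 0 cm⁻¹.
Low-spin t₂g⁵ eg⁰ gives -2.0Δ₀ = -23380 cm⁻¹, but forming 2 extra pairs costs 2P = 48800 cm⁻¹, so E(LS) = -23380 + 48800 = 25420 cm⁻¹.
E(LS) − E(HS) = 25420 − (0) = 25420 cm⁻¹.

25420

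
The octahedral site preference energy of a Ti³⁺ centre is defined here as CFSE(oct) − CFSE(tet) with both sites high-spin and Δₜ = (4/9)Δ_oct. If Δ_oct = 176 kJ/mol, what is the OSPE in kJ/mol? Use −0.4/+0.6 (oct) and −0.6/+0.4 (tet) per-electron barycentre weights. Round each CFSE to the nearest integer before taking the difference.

-23

Group 4 minus oxidation state +3 gives a d¹ configuration for Ti³⁺.
In an octahedral site d¹ (HS) is t₂g¹ eg⁰, giving CFSE(oct) = -0.4Δ_oct = -70 kJ/mol.
Tetrahedral: e¹ t₂⁰, CFSE = 1(−0.6) + 0(+0.4) = -0.6Δₜ = -0.6 × (4/9) × 176 = -47 kJ/mol.
OSPE = CFSE(oct) − CFSE(tet) = -70 − (-47) = -23 kJ/mol.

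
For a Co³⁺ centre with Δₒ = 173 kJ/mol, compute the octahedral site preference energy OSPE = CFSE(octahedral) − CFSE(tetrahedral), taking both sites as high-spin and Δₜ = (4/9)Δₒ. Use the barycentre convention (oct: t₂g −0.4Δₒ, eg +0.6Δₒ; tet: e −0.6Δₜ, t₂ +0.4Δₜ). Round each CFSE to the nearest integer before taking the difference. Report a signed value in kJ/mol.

Group 9 minus oxidation state +3 gives a d⁶ configuration for Co³⁺.
In an octahedral site d⁶ (HS) is t2g^4 e_g^2, giving CFSE(oct) = -0.4Δₒ = -69 kJ/mol.
Tetrahedral e^3 t2^3 gives -0.6Δₜ = -0.6 × (4/9) × 173 = -46 kJ/mol.
OSPE = CFSE(oct) − CFSE(tet) = -69 − (-46) = -23 kJ/mol.

-23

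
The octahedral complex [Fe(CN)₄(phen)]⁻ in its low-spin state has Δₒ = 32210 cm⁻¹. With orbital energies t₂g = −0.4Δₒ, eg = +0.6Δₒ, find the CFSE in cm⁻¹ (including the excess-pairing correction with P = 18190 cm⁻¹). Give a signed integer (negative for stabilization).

-28040

Ligand charges: 4×(-1) from CN⁻ and 1×(+0) from phen sum to -4; with overall charge -1, Fe is +3.
Fe is in group 8, so Fe³⁺ is d⁵ (8 − 3 = 5).
Configuration: t₂g⁵ eg⁰.
CFSE(orbital) = 5×(-0.4Δₒ) + 0×(0.6Δₒ) = -2.0Δₒ; with Δₒ = 32210 cm⁻¹ that is -64420 cm⁻¹.
High-spin d⁵ would be t₂g³ eg² with 0 pairs; low-spin has 2, so 2 excess pairs cost +2P = +36380 cm⁻¹.
Net CFSE = -64420 + 36380 = -28040 cm⁻¹.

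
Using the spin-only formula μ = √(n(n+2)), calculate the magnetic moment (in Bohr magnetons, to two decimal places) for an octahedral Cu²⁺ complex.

1.73 Bohr magnetons

Group 11 minus oxidation state +2 gives a d⁹ configuration for Cu²⁺.
Configuration: t₂g⁶ eg³ → 1 unpaired electron.
μ(spin-only) = √[1(1+2)] = √3 ≈ 1.73 Bohr magnetons.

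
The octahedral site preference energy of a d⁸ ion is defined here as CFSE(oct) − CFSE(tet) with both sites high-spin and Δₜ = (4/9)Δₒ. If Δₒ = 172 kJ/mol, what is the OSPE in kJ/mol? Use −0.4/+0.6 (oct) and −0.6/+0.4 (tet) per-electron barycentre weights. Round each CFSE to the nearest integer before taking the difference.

In an octahedral site d⁸ (HS) is t2g^6 e_g^2, giving CFSE(oct) = -1.2Δₒ = -206 kJ/mol.
Tetrahedral e^4 t2^4 gives -0.8Δₜ = -0.8 × (4/9) × 172 = -61 kJ/mol.
OSPE = CFSE(oct) − CFSE(tet) = -206 − (-61) = -145 kJ/mol.

-145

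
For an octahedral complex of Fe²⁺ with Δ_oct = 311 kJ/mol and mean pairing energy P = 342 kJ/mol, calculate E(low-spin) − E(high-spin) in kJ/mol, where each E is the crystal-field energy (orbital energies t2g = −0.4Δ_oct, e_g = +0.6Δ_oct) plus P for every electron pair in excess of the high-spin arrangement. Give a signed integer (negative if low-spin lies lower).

62

Fe sits in group 8; removing 2 electrons leaves Fe²⁺ with 8 − 2 = 6 d electrons.
High-spin: t2g^4 e_g^2, CFSE = -0.4Δ_oct = -124 kJ/mol.
Low-spin: t2g^6 e_g^0, orbital CFSE = -2.4Δ_oct = -746 kJ/mol; plus 2 excess pairs × P = +684 kJ/mol; total -62 kJ/mol.
The difference is -62 − (-124) = 62 kJ/mol, so high-spin lies lower.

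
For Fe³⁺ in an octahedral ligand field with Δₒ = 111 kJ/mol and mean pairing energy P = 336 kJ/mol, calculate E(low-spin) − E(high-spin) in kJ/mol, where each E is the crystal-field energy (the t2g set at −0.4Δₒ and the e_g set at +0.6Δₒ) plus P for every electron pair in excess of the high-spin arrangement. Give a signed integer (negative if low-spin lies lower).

Fe is in group 8, so Fe³⁺ is d⁵ (8 − 3 = 5).
High-spin: t2g^3 e_g^2, CFSE = 0.0Δₒ = 0 kJ/mol.
For low-spin the configuration is t2g^5 e_g^0: orbital energy -2.0 × 111 = -222 kJ/mol, and 2 additional pairs relative to high-spin add 672 kJ/mol, giving 450 kJ/mol.
E(LS) − E(HS) = 450 − (0) = 450 kJ/mol.

450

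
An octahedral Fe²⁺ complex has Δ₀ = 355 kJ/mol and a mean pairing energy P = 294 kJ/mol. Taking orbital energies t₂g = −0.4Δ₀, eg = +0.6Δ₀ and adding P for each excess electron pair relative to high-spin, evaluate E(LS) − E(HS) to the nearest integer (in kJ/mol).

-122

Group 8 minus oxidation state +2 gives a d⁶ configuration for Fe²⁺.
In the high-spin limit (t₂g⁴ eg²) the orbital term is -0.4Δ₀ = -142 kJ/mol, with no excess pairing.
Low-spin: t₂g⁶ eg⁰, orbital CFSE = -2.4Δ₀ = -852 kJ/mol; plus 2 excess pairs × P = +588 kJ/mol; total -264 kJ/mol.
E(LS) − E(HS) = -264 − (-142) = -122 kJ/mol.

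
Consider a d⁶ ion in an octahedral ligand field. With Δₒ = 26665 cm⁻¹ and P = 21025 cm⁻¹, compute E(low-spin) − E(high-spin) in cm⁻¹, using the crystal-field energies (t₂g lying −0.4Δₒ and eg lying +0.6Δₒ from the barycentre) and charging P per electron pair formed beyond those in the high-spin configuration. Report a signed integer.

-11280

High-spin: t₂g⁴ eg², CFSE = -0.4Δₒ = -10666 cm⁻¹.
Low-spin: t₂g⁶ eg⁰, orbital CFSE = -2.4Δₒ = -63996 cm⁻¹; plus 2 excess pairs × P = +42050 cm⁻¹; total -21946 cm⁻¹.
The difference is -21946 − (-10666) = -11280 cm⁻¹, so low-spin lies lower.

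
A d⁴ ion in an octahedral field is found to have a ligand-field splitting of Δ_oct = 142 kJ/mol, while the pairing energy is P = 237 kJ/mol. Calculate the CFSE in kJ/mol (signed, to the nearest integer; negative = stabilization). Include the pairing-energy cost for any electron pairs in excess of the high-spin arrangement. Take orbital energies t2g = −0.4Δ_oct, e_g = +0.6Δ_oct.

Δ_oct < P, so pairing is avoided: the ground state is high-spin.
That gives t2g^3 e_g^1.
Orbital CFSE = -0.6Δ_oct = -0.6 × 142 = -85 kJ/mol.
High-spin has no excess pairs, so no pairing correction applies.

-85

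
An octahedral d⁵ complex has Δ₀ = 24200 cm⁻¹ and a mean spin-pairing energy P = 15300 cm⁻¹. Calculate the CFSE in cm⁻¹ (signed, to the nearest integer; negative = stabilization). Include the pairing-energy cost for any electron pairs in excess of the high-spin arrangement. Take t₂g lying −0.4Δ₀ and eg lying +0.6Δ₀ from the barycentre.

-17800

With Δ₀ > P the complex is low-spin.
That gives t₂g⁵ eg⁰.
Orbital CFSE = -2.0Δ₀ = -2.0 × 24200 = -48400 cm⁻¹.
Excess pairs vs high-spin: 2 − 0 = 2; pairing cost = +30600 cm⁻¹.
Net CFSE = -48400 + 30600 = -17800 cm⁻¹.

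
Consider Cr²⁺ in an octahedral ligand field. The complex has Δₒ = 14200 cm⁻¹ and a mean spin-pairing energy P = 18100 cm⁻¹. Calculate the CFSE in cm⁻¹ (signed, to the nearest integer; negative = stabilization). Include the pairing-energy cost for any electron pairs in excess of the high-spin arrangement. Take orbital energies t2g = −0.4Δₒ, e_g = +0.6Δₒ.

Group 6 minus oxidation state +2 gives a d⁴ configuration for Cr²⁺.
Δₒ < P, so pairing is avoided: the ground state is high-spin.
That gives t2g^3 e_g^1.
Orbital CFSE = -0.6Δₒ = -0.6 × 14200 = -8520 cm⁻¹.
High-spin has no excess pairs, so no pairing correction applies.

-8520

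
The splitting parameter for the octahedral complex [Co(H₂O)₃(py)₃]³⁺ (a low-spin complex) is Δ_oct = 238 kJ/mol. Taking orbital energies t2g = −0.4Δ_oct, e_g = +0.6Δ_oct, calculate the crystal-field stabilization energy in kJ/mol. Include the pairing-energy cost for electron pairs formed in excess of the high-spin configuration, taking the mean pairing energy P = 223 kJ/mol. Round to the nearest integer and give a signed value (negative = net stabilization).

-125

Ligand charges: 3×(+0) from H₂O and 3×(+0) from py sum to +0; with overall charge +3, Co is +3.
Co sits in group 9; removing 3 electrons leaves Co³⁺ with 9 − 3 = 6 d electrons.
Configuration: t2g^6 e_g^0.
The orbital stabilization is -2.4Δ_oct = -2.4 × 238 = -571 kJ/mol.
Relative to high-spin t2g^4 e_g^2 (1 paired), the low-spin configuration has 2 additional pairs, contributing +2 × 223 = +446 kJ/mol.
Net CFSE = -571 + 446 = -125 kJ/mol.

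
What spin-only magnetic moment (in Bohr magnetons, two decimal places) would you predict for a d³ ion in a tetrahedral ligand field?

3.87 Bohr magnetons

With tetrahedral geometry the complex is necessarily high-spin.
Configuration: e^2 t2^1 → 3 unpaired electrons.
μ(spin-only) = √[3(3+2)] = √15 ≈ 3.87 Bohr magnetons.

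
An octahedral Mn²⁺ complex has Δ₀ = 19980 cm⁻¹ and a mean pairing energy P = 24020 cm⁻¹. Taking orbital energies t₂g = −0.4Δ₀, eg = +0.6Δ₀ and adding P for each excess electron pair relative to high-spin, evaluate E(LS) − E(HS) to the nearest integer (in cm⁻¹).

8080

Mn sits in group 7; removing 2 electrons leaves Mn²⁺ with 7 − 2 = 5 d electrons.
High-spin: t₂g³ eg², CFSE = 0.0Δ₀ = 0 cm⁻¹.
For low-spin the configuration is t₂g⁵ eg⁰: orbital energy -2.0 × 19980 = -39960 cm⁻¹, and 2 additional pairs relative to high-spin add 48040 cm⁻¹, giving 8080 cm⁻¹.
E(LS) − E(HS) = 8080 − (0) = 8080 cm⁻¹.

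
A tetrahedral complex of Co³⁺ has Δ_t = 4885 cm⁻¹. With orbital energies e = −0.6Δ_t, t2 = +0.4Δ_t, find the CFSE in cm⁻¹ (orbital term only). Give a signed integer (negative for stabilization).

-2931

Co is in group 9, so Co³⁺ is d⁶ (9 − 3 = 6).
With tetrahedral geometry the complex is necessarily high-spin.
Electron filling gives e^3 t2^3.
The orbital stabilization is -0.6Δ_t = -0.6 × 4885 = -2931 cm⁻¹.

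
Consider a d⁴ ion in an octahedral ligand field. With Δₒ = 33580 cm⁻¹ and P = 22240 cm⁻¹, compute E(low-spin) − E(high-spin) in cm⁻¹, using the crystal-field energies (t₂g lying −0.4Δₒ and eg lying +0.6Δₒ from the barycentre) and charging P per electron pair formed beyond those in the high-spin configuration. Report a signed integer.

In the high-spin limit (t₂g³ eg¹) the orbital term is -0.6Δₒ = -20148 cm⁻¹, with no excess pairing.
For low-spin the configuration is t₂g⁴ eg⁰: orbital energy -1.6 × 33580 = -53728 cm⁻¹, and 1 additional pair relative to high-spin adds 22240 cm⁻¹, giving -31488 cm⁻¹.
E(LS) − E(HS) = -31488 − (-20148) = -11340 cm⁻¹.

-11340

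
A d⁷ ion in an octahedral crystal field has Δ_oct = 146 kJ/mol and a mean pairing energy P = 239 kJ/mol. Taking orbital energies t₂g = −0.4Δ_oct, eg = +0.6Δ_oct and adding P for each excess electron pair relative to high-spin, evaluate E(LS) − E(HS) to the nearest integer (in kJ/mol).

High-spin: t₂g⁵ eg², CFSE = -0.8Δ_oct = -117 kJ/mol.
Low-spin t₂g⁶ eg¹ gives -1.8Δ_oct = -263 kJ/mol, but forming 1 extra pair costs 1P = 239 kJ/mol, so E(LS) = -263 + 239 = -24 kJ/mol.
Thus E(LS) − E(HS) = 93 kJ/mol.

93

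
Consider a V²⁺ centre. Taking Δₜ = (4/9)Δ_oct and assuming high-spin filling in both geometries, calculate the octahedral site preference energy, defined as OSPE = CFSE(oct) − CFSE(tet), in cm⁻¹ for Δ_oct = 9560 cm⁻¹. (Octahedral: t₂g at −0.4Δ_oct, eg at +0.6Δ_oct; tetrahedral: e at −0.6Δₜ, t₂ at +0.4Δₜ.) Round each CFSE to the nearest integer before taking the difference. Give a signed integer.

-8073

V is in group 5, so V²⁺ is d³ (5 − 2 = 3).
Octahedral (high-spin): t₂g³ eg⁰, CFSE = 3(−0.4) + 0(+0.6) = -1.2Δ_oct = -1.2 × 9560 = -11472 cm⁻¹.
Tetrahedral e² t₂¹ gives -0.8Δₜ = -0.8 × (4/9) × 9560 = -3399 cm⁻¹.
Subtracting, OSPE = -11472 − (-3399) = -8073 cm⁻¹.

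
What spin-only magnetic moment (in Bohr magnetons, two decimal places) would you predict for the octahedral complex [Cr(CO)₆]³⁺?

CO is neutral, so the +3 overall charge sits on Cr: oxidation state +3.
Cr sits in group 6; removing 3 electrons leaves Cr³⁺ with 6 − 3 = 3 d electrons.
For octahedral d³ the high- and low-spin configurations coincide.
Configuration: t₂g³ eg⁰ → 3 unpaired electrons.
μ(spin-only) = √[3(3+2)] = √15 ≈ 3.87 Bohr magnetons.

3.87 Bohr magnetons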